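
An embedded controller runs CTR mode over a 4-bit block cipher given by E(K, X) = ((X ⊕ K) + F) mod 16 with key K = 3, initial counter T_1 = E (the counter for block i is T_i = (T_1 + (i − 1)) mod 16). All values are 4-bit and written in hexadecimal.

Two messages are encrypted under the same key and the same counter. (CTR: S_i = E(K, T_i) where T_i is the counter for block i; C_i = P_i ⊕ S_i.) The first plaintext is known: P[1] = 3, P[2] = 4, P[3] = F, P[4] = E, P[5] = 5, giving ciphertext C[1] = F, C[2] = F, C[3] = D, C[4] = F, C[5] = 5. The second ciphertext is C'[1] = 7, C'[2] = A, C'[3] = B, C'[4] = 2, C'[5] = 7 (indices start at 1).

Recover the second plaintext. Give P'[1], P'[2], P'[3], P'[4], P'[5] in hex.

In CTR with a reused counter, both messages share the same keystream S_i, so C_i ⊕ C'_i = P_i ⊕ P'_i and thus P'_i = P_i ⊕ C_i ⊕ C'_i.
P'[1]: 3 ⊕ F ⊕ 7 = B.
P'[2]: 4 ⊕ F ⊕ A = 1.
P'[3]: F ⊕ D ⊕ B = 9.
P'[4]: E ⊕ F ⊕ 2 = 3.
P'[5]: 5 ⊕ 5 ⊕ 7 = 7.

P'[1] = B, P'[2] = 1, P'[3] = 9, P'[4] = 3, P'[5] = 7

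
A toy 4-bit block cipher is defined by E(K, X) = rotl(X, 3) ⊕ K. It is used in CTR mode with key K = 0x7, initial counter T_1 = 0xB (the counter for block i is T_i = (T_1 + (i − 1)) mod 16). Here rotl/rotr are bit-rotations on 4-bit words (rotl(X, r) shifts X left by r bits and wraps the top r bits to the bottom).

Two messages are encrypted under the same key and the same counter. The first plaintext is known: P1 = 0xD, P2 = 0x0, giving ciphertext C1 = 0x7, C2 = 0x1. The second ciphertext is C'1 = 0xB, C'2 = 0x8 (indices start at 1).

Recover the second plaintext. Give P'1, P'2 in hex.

In CTR with a reused counter, both messages share the same keystream S_i, so C_i ⊕ C'_i = P_i ⊕ P'_i and thus P'_i = P_i ⊕ C_i ⊕ C'_i.
P'1: 0xD ⊕ 0x7 ⊕ 0xB = 0x1.
P'2: 0x0 ⊕ 0x1 ⊕ 0x8 = 0x9.

P'1 = 0x1, P'2 = 0x9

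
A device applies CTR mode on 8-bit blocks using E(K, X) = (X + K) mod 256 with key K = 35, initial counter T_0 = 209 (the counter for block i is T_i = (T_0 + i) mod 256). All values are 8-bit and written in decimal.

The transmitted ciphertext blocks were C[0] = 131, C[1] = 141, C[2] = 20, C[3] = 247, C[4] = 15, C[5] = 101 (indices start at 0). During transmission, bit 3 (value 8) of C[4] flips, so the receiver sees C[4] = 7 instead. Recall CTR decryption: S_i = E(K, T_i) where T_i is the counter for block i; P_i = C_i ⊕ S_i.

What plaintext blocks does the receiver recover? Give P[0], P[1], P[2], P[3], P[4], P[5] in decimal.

P[0] = 119, P[1] = 120, P[2] = 226, P[3] = 0, P[4] = 255, P[5] = 156

Only C[4] changed, to 7. In CTR, a change in C_i flips the same bit in P_i only; the keystream is unaffected. Decrypting the received ciphertext:
P[0]: T = 209, S = E(K, T) = 244; 131 ⊕ 244 = 119.
P[1]: T = 210, S = E(K, T) = 245; 141 ⊕ 245 = 120.
P[2]: T = 211, S = E(K, T) = 246; 20 ⊕ 246 = 226.
P[3]: T = 212, S = E(K, T) = 247; 247 ⊕ 247 = 0.
P[4]: T = 213, S = E(K, T) = 248; 7 ⊕ 248 = 255.
P[5]: T = 214, S = E(K, T) = 249; 101 ⊕ 249 = 156.
Blocks that differ from the original plaintext: P[4].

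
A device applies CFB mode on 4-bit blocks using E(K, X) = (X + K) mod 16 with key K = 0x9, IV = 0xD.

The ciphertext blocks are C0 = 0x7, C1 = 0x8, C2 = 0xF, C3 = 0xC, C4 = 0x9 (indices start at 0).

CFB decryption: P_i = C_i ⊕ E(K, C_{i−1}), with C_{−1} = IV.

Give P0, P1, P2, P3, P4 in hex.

P0 = 0x1, P1 = 0x8, P2 = 0xE, P3 = 0x4, P4 = 0xC

P0: E(K, 0xD) = 0x6; 0x7 ⊕ 0x6 = 0x1.
P1: E(K, 0x7) = 0x0; 0x8 ⊕ 0x0 = 0x8.
P2: E(K, 0x8) = 0x1; 0xF ⊕ 0x1 = 0xE.
P3: E(K, 0xF) = 0x8; 0xC ⊕ 0x8 = 0x4.
P4: E(K, 0xC) = 0x5; 0x9 ⊕ 0x5 = 0xC.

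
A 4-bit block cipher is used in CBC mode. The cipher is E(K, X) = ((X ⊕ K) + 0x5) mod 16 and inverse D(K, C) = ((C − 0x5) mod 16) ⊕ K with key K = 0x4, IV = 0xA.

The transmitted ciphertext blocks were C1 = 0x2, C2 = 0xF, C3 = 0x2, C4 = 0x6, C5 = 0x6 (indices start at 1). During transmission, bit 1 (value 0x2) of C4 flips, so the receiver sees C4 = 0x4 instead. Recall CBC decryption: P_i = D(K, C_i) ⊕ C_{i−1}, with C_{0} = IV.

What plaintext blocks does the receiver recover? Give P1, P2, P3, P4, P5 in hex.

Only C4 changed, to 0x4. In CBC, a change in C_i garbles P_i and flips the same bit in P_{i+1}. Decrypting the received ciphertext:
P1: D(K, 0x2) = 0x9; 0x9 ⊕ 0xA = 0x3.
P2: D(K, 0xF) = 0xE; 0xE ⊕ 0x2 = 0xC.
P3: D(K, 0x2) = 0x9; 0x9 ⊕ 0xF = 0x6.
P4: D(K, 0x4) = 0xB; 0xB ⊕ 0x2 = 0x9.
P5: D(K, 0x6) = 0x5; 0x5 ⊕ 0x4 = 0x1.
Blocks that differ from the original plaintext: P4, P5.

P1 = 0x3, P2 = 0xC, P3 = 0x6, P4 = 0x9, P5 = 0x1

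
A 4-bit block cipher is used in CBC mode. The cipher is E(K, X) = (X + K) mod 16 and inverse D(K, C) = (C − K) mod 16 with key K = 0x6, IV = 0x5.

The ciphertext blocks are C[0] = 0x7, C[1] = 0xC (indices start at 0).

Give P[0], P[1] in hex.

CBC decryption: P_i = D(K, C_i) ⊕ C_{i−1}, with C_{−1} = IV.
P[0]: D(K, 0x7) = 0x1; 0x1 ⊕ 0x5 = 0x4.
P[1]: D(K, 0xC) = 0x6; 0x6 ⊕ 0x7 = 0x1.

P[0] = 0x4, P[1] = 0x1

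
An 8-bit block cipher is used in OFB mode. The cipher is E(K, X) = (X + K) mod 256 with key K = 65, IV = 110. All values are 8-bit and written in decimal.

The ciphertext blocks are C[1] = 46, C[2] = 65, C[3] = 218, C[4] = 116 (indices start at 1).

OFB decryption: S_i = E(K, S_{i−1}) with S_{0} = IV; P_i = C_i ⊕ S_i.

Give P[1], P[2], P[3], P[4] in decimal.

P[1]: S = E(K, 110) = 175; 46 ⊕ 175 = 129.
P[2]: S = E(K, 175) = 240; 65 ⊕ 240 = 177.
P[3]: S = E(K, 240) = 49; 218 ⊕ 49 = 235.
P[4]: S = E(K, 49) = 114; 116 ⊕ 114 = 6.

P[1] = 129, P[2] = 177, P[3] = 235, P[4] = 6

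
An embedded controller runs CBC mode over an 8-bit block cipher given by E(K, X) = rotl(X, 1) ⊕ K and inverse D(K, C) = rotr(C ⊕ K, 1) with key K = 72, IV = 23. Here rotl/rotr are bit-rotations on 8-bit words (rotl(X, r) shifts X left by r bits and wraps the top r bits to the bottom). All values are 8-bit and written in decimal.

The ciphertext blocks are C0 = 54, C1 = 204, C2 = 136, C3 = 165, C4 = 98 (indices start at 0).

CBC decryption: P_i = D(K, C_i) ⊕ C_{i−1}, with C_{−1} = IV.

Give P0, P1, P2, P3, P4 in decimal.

P0 = 40, P1 = 116, P2 = 172, P3 = 126, P4 = 176

P0: D(K, 54) = 63; 63 ⊕ 23 = 40.
P1: D(K, 204) = 66; 66 ⊕ 54 = 116.
P2: D(K, 136) = 96; 96 ⊕ 204 = 172.
P3: D(K, 165) = 246; 246 ⊕ 136 = 126.
P4: D(K, 98) = 21; 21 ⊕ 165 = 176.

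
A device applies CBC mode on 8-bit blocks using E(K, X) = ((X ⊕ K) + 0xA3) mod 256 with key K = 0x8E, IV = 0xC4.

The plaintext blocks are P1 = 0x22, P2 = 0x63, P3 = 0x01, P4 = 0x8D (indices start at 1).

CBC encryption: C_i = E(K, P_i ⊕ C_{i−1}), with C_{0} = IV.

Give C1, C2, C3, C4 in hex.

C1: P1 ⊕ 0xC4 = 0xE6; E(K, 0xE6) = 0x0B.
C2: P2 ⊕ 0x0B = 0x68; E(K, 0x68) = 0x89.
C3: P3 ⊕ 0x89 = 0x88; E(K, 0x88) = 0xA9.
C4: P4 ⊕ 0xA9 = 0x24; E(K, 0x24) = 0x4D.

C1 = 0x0B, C2 = 0x89, C3 = 0xA9, C4 = 0x4D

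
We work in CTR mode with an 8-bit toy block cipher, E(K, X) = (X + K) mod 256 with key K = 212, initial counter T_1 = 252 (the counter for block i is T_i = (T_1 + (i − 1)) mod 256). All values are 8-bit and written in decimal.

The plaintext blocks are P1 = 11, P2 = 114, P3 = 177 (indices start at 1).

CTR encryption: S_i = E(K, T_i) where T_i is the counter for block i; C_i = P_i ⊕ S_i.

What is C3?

C1: T = 252, S = E(K, T) = 208; 11 ⊕ 208 = 219.
C2: T = 253, S = E(K, T) = 209; 114 ⊕ 209 = 163.
C3: T = 254, S = E(K, T) = 210; 177 ⊕ 210 = 99.

C3 = 99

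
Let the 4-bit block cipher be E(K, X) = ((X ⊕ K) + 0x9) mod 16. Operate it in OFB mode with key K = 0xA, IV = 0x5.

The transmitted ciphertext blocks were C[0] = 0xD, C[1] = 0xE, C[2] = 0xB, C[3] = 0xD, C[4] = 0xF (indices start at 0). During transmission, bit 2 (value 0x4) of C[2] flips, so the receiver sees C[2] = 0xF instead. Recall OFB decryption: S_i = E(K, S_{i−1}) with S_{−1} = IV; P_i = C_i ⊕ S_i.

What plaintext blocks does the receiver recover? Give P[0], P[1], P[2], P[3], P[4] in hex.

Only C[2] changed, to 0xF. In OFB, a change in C_i flips the same bit in P_i only; the keystream is unaffected. Decrypting the received ciphertext:
P[0]: S = E(K, 0x5) = 0x8; 0xD ⊕ 0x8 = 0x5.
P[1]: S = E(K, 0x8) = 0xB; 0xE ⊕ 0xB = 0x5.
P[2]: S = E(K, 0xB) = 0xA; 0xF ⊕ 0xA = 0x5.
P[3]: S = E(K, 0xA) = 0x9; 0xD ⊕ 0x9 = 0x4.
P[4]: S = E(K, 0x9) = 0xC; 0xF ⊕ 0xC = 0x3.
Blocks that differ from the original plaintext: P[2].

P[0] = 0x5, P[1] = 0x5, P[2] = 0x5, P[3] = 0x4, P[4] = 0x3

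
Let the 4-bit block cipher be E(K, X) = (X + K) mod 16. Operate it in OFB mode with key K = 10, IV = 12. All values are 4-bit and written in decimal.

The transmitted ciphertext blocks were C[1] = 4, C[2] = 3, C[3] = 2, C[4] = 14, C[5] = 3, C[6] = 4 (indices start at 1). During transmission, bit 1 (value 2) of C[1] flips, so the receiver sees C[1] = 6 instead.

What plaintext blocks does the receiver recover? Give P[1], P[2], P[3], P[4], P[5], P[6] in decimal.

OFB decryption: S_i = E(K, S_{i−1}) with S_{0} = IV; P_i = C_i ⊕ S_i.
Only C[1] changed, to 6. In OFB, a change in C_i flips the same bit in P_i only; the keystream is unaffected. Decrypting the received ciphertext:
P[1]: S = E(K, 12) = 6; 6 ⊕ 6 = 0.
P[2]: S = E(K, 6) = 0; 3 ⊕ 0 = 3.
P[3]: S = E(K, 0) = 10; 2 ⊕ 10 = 8.
P[4]: S = E(K, 10) = 4; 14 ⊕ 4 = 10.
P[5]: S = E(K, 4) = 14; 3 ⊕ 14 = 13.
P[6]: S = E(K, 14) = 8; 4 ⊕ 8 = 12.
Blocks that differ from the original plaintext: P[1].

P[1] = 0, P[2] = 3, P[3] = 8, P[4] = 10, P[5] = 13, P[6] = 12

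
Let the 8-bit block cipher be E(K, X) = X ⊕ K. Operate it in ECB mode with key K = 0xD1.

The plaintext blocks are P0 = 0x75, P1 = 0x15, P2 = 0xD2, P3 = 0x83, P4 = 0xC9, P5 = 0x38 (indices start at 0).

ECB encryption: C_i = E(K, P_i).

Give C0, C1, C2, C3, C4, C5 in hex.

C0 = 0xA4, C1 = 0xC4, C2 = 0x03, C3 = 0x52, C4 = 0x18, C5 = 0xE9

C0: E(K, 0x75) = 0xA4.
C1: E(K, 0x15) = 0xC4.
C2: E(K, 0xD2) = 0x03.
C3: E(K, 0x83) = 0x52.
C4: E(K, 0xC9) = 0x18.
C5: E(K, 0x38) = 0xE9.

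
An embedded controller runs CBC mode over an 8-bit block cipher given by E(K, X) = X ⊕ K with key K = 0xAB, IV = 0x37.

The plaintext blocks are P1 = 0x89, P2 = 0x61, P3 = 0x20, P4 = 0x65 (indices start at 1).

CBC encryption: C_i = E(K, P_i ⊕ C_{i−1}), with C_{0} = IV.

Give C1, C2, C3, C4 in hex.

C1: P1 ⊕ 0x37 = 0xBE; E(K, 0xBE) = 0x15.
C2: P2 ⊕ 0x15 = 0x74; E(K, 0x74) = 0xDF.
C3: P3 ⊕ 0xDF = 0xFF; E(K, 0xFF) = 0x54.
C4: P4 ⊕ 0x54 = 0x31; E(K, 0x31) = 0x9A.

C1 = 0x15, C2 = 0xDF, C3 = 0x54, C4 = 0x9A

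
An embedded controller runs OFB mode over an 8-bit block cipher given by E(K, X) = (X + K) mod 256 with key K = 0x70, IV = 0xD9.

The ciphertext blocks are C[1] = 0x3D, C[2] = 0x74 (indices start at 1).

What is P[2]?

P[2] = 0xCD

OFB decryption: S_i = E(K, S_{i−1}) with S_{0} = IV; P_i = C_i ⊕ S_i.
P[1]: S = E(K, 0xD9) = 0x49; 0x3D ⊕ 0x49 = 0x74.
P[2]: S = E(K, 0x49) = 0xB9; 0x74 ⊕ 0xB9 = 0xCD.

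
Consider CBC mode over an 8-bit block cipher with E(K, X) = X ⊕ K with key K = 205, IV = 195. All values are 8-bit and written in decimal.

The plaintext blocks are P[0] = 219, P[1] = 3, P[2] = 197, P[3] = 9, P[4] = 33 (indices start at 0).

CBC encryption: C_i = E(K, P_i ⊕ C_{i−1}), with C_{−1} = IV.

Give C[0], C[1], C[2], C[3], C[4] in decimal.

C[0] = 213, C[1] = 27, C[2] = 19, C[3] = 215, C[4] = 59

C[0]: P[0] ⊕ 195 = 24; E(K, 24) = 213.
C[1]: P[1] ⊕ 213 = 214; E(K, 214) = 27.
C[2]: P[2] ⊕ 27 = 222; E(K, 222) = 19.
C[3]: P[3] ⊕ 19 = 26; E(K, 26) = 215.
C[4]: P[4] ⊕ 215 = 246; E(K, 246) = 59.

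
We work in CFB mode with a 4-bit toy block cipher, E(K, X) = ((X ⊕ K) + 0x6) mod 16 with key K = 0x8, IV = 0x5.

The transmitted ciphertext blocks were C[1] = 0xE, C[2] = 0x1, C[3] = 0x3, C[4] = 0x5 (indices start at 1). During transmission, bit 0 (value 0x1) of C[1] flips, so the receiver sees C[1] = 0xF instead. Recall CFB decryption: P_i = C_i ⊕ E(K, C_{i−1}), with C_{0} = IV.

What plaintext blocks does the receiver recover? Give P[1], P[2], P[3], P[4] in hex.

Only C[1] changed, to 0xF. In CFB, a change in C_i flips the same bit in P_i and garbles P_{i+1}. Decrypting the received ciphertext:
P[1]: E(K, 0x5) = 0x3; 0xF ⊕ 0x3 = 0xC.
P[2]: E(K, 0xF) = 0xD; 0x1 ⊕ 0xD = 0xC.
P[3]: E(K, 0x1) = 0xF; 0x3 ⊕ 0xF = 0xC.
P[4]: E(K, 0x3) = 0x1; 0x5 ⊕ 0x1 = 0x4.
Blocks that differ from the original plaintext: P[1], P[2].

P[1] = 0xC, P[2] = 0xC, P[3] = 0xC, P[4] = 0x4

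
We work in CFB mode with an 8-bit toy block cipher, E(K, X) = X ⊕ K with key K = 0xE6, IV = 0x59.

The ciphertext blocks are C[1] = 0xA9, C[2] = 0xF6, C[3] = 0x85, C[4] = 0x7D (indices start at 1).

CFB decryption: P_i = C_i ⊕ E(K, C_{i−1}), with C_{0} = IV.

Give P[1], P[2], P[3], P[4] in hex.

P[1] = 0x16, P[2] = 0xB9, P[3] = 0x95, P[4] = 0x1E

P[1]: E(K, 0x59) = 0xBF; 0xA9 ⊕ 0xBF = 0x16.
P[2]: E(K, 0xA9) = 0x4F; 0xF6 ⊕ 0x4F = 0xB9.
P[3]: E(K, 0xF6) = 0x10; 0x85 ⊕ 0x10 = 0x95.
P[4]: E(K, 0x85) = 0x63; 0x7D ⊕ 0x63 = 0x1E.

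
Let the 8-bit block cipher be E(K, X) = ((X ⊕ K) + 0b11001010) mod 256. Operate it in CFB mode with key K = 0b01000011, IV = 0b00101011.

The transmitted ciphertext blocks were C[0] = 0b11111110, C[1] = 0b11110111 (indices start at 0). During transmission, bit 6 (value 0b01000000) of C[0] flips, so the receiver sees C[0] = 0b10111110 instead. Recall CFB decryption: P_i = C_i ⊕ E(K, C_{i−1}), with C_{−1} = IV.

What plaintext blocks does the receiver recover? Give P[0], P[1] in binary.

P[0] = 0b10001100, P[1] = 0b00110000

Only C[0] changed, to 0b10111110. In CFB, a change in C_i flips the same bit in P_i and garbles P_{i+1}. Decrypting the received ciphertext:
P[0]: E(K, 0b00101011) = 0b00110010; 0b10111110 ⊕ 0b00110010 = 0b10001100.
P[1]: E(K, 0b10111110) = 0b11000111; 0b11110111 ⊕ 0b11000111 = 0b00110000.
Blocks that differ from the original plaintext: P[0], P[1].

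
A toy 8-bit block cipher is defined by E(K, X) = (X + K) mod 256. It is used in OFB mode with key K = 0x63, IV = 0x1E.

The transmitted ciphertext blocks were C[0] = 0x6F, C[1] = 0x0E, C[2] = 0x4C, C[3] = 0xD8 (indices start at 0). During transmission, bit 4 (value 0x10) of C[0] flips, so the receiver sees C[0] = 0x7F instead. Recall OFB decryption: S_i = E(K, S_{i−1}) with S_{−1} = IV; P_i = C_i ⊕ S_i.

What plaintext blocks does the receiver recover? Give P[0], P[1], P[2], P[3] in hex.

P[0] = 0xFE, P[1] = 0xEA, P[2] = 0x0B, P[3] = 0x72

Only C[0] changed, to 0x7F. In OFB, a change in C_i flips the same bit in P_i only; the keystream is unaffected. Decrypting the received ciphertext:
P[0]: S = E(K, 0x1E) = 0x81; 0x7F ⊕ 0x81 = 0xFE.
P[1]: S = E(K, 0x81) = 0xE4; 0x0E ⊕ 0xE4 = 0xEA.
P[2]: S = E(K, 0xE4) = 0x47; 0x4C ⊕ 0x47 = 0x0B.
P[3]: S = E(K, 0x47) = 0xAA; 0xD8 ⊕ 0xAA = 0x72.
Blocks that differ from the original plaintext: P[0].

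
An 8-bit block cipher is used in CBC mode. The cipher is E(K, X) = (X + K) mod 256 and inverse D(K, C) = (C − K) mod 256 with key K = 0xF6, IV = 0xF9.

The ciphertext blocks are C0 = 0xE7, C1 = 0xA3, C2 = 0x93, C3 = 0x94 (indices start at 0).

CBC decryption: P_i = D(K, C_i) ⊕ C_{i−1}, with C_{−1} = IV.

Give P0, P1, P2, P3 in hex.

P0 = 0x08, P1 = 0x4A, P2 = 0x3E, P3 = 0x0D

P0: D(K, 0xE7) = 0xF1; 0xF1 ⊕ 0xF9 = 0x08.
P1: D(K, 0xA3) = 0xAD; 0xAD ⊕ 0xE7 = 0x4A.
P2: D(K, 0x93) = 0x9D; 0x9D ⊕ 0xA3 = 0x3E.
P3: D(K, 0x94) = 0x9E; 0x9E ⊕ 0x93 = 0x0D.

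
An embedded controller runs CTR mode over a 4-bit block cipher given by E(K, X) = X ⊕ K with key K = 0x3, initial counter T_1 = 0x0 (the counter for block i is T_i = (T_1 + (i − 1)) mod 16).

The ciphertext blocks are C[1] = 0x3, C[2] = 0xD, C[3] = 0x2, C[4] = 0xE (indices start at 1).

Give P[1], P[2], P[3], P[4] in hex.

CTR decryption: S_i = E(K, T_i) where T_i is the counter for block i; P_i = C_i ⊕ S_i.
P[1]: T = 0x0, S = E(K, T) = 0x3; 0x3 ⊕ 0x3 = 0x0.
P[2]: T = 0x1, S = E(K, T) = 0x2; 0xD ⊕ 0x2 = 0xF.
P[3]: T = 0x2, S = E(K, T) = 0x1; 0x2 ⊕ 0x1 = 0x3.
P[4]: T = 0x3, S = E(K, T) = 0x0; 0xE ⊕ 0x0 = 0xE.

P[1] = 0x0, P[2] = 0xF, P[3] = 0x3, P[4] = 0xE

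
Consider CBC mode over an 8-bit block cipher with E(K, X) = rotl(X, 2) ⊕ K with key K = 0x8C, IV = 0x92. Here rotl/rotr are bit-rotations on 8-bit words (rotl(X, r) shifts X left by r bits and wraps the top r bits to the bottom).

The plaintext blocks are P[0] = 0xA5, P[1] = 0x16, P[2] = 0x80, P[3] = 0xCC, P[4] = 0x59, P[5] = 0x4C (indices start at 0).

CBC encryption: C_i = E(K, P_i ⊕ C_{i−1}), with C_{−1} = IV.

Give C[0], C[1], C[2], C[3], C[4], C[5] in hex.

C[0]: P[0] ⊕ 0x92 = 0x37; E(K, 0x37) = 0x50.
C[1]: P[1] ⊕ 0x50 = 0x46; E(K, 0x46) = 0x95.
C[2]: P[2] ⊕ 0x95 = 0x15; E(K, 0x15) = 0xD8.
C[3]: P[3] ⊕ 0xD8 = 0x14; E(K, 0x14) = 0xDC.
C[4]: P[4] ⊕ 0xDC = 0x85; E(K, 0x85) = 0x9A.
C[5]: P[5] ⊕ 0x9A = 0xD6; E(K, 0xD6) = 0xD7.

C[0] = 0x50, C[1] = 0x95, C[2] = 0xD8, C[3] = 0xDC, C[4] = 0x9A, C[5] = 0xD7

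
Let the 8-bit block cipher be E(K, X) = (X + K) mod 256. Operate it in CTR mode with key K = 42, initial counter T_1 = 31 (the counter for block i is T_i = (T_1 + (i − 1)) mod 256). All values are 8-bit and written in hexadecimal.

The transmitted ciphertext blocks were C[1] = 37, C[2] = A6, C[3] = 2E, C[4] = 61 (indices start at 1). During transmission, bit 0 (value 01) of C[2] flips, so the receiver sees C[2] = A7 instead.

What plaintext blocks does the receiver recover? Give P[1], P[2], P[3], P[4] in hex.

CTR decryption: S_i = E(K, T_i) where T_i is the counter for block i; P_i = C_i ⊕ S_i.
Only C[2] changed, to A7. In CTR, a change in C_i flips the same bit in P_i only; the keystream is unaffected. Decrypting the received ciphertext:
P[1]: T = 31, S = E(K, T) = 73; 37 ⊕ 73 = 44.
P[2]: T = 32, S = E(K, T) = 74; A7 ⊕ 74 = D3.
P[3]: T = 33, S = E(K, T) = 75; 2E ⊕ 75 = 5B.
P[4]: T = 34, S = E(K, T) = 76; 61 ⊕ 76 = 17.
Blocks that differ from the original plaintext: P[2].

P[1] = 44, P[2] = D3, P[3] = 5B, P[4] = 17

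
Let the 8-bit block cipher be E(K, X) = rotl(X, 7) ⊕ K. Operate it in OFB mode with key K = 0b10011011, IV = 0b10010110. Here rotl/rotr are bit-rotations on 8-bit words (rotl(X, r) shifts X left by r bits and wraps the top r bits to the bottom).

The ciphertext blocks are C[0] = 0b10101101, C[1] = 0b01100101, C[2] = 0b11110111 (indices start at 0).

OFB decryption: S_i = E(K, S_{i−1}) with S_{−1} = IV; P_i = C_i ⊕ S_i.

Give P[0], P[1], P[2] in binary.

P[0]: S = E(K, 0b10010110) = 0b11010000; 0b10101101 ⊕ 0b11010000 = 0b01111101.
P[1]: S = E(K, 0b11010000) = 0b11110011; 0b01100101 ⊕ 0b11110011 = 0b10010110.
P[2]: S = E(K, 0b11110011) = 0b01100010; 0b11110111 ⊕ 0b01100010 = 0b10010101.

P[0] = 0b01111101, P[1] = 0b10010110, P[2] = 0b10010101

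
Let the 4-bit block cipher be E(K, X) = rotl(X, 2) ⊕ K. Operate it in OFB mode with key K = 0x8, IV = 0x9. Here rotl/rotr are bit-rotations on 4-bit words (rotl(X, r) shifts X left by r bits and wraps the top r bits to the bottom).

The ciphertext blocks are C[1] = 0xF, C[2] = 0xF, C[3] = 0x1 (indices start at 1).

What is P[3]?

OFB decryption: S_i = E(K, S_{i−1}) with S_{0} = IV; P_i = C_i ⊕ S_i.
P[1]: S = E(K, 0x9) = 0xE; 0xF ⊕ 0xE = 0x1.
P[2]: S = E(K, 0xE) = 0x3; 0xF ⊕ 0x3 = 0xC.
P[3]: S = E(K, 0x3) = 0x4; 0x1 ⊕ 0x4 = 0x5.

P[3] = 0x5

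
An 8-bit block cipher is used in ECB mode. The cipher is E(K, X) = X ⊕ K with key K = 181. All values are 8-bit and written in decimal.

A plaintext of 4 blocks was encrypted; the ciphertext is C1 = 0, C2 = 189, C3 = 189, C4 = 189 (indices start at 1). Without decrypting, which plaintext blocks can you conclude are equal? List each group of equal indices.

ECB encrypts each block independently with the same key, so equal ciphertext blocks imply equal plaintext blocks.
C2 = C3 = C4 = 189, so P2 = P3 = P4.

P2 = P3 = P4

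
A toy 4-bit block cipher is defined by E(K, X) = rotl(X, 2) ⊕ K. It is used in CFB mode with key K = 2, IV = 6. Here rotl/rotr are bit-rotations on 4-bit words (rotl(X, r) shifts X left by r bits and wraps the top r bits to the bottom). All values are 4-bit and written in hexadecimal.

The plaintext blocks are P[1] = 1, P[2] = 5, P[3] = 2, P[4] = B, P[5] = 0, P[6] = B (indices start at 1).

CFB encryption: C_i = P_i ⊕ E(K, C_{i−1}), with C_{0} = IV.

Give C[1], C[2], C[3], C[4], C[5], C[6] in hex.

C[1] = A, C[2] = D, C[3] = 7, C[4] = 4, C[5] = 3, C[6] = 5

C[1]: E(K, 6) = B; 1 ⊕ B = A.
C[2]: E(K, A) = 8; 5 ⊕ 8 = D.
C[3]: E(K, D) = 5; 2 ⊕ 5 = 7.
C[4]: E(K, 7) = F; B ⊕ F = 4.
C[5]: E(K, 4) = 3; 0 ⊕ 3 = 3.
C[6]: E(K, 3) = E; B ⊕ E = 5.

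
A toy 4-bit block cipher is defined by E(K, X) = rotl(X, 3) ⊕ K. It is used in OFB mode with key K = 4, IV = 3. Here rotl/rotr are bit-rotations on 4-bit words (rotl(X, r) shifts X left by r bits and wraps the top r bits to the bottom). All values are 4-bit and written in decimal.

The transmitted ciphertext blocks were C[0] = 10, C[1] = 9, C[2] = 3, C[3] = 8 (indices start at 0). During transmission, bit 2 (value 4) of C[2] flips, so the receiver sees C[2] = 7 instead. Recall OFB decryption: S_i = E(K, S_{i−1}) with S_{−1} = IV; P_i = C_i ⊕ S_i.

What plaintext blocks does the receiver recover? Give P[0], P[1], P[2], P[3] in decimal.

P[0] = 7, P[1] = 3, P[2] = 6, P[3] = 4

Only C[2] changed, to 7. In OFB, a change in C_i flips the same bit in P_i only; the keystream is unaffected. Decrypting the received ciphertext:
P[0]: S = E(K, 3) = 13; 10 ⊕ 13 = 7.
P[1]: S = E(K, 13) = 10; 9 ⊕ 10 = 3.
P[2]: S = E(K, 10) = 1; 7 ⊕ 1 = 6.
P[3]: S = E(K, 1) = 12; 8 ⊕ 12 = 4.
Blocks that differ from the original plaintext: P[2].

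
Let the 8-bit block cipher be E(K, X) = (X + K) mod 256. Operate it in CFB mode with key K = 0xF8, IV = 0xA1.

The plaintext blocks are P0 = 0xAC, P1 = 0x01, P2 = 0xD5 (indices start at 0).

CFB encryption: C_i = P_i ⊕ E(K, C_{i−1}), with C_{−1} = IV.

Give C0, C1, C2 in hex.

C0: E(K, 0xA1) = 0x99; 0xAC ⊕ 0x99 = 0x35.
C1: E(K, 0x35) = 0x2D; 0x01 ⊕ 0x2D = 0x2C.
C2: E(K, 0x2C) = 0x24; 0xD5 ⊕ 0x24 = 0xF1.

C0 = 0x35, C1 = 0x2C, C2 = 0xF1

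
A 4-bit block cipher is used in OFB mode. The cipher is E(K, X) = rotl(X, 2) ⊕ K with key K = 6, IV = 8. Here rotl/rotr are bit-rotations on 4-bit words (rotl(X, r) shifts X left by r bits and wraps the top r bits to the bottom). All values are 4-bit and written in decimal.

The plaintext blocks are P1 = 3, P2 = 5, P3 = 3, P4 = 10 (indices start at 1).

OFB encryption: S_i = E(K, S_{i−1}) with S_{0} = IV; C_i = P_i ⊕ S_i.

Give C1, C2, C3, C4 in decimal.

C1 = 7, C2 = 2, C3 = 8, C4 = 2

C1: S = E(K, 8) = 4; 3 ⊕ 4 = 7.
C2: S = E(K, 4) = 7; 5 ⊕ 7 = 2.
C3: S = E(K, 7) = 11; 3 ⊕ 11 = 8.
C4: S = E(K, 11) = 8; 10 ⊕ 8 = 2.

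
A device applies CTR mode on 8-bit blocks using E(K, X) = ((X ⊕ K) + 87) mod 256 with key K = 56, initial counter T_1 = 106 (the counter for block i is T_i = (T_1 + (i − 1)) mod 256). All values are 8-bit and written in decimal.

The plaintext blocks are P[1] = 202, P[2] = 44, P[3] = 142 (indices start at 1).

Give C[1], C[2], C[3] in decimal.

C[1] = 99, C[2] = 134, C[3] = 37

CTR encryption: S_i = E(K, T_i) where T_i is the counter for block i; C_i = P_i ⊕ S_i.
C[1]: T = 106, S = E(K, T) = 169; 202 ⊕ 169 = 99.
C[2]: T = 107, S = E(K, T) = 170; 44 ⊕ 170 = 134.
C[3]: T = 108, S = E(K, T) = 171; 142 ⊕ 171 = 37.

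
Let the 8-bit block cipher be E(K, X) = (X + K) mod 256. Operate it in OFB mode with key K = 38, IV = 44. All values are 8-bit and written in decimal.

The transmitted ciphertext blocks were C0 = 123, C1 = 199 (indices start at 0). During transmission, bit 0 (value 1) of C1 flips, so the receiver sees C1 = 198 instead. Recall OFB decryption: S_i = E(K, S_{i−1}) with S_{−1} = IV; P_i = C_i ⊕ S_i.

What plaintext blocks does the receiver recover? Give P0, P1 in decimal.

P0 = 41, P1 = 190

Only C1 changed, to 198. In OFB, a change in C_i flips the same bit in P_i only; the keystream is unaffected. Decrypting the received ciphertext:
P0: S = E(K, 44) = 82; 123 ⊕ 82 = 41.
P1: S = E(K, 82) = 120; 198 ⊕ 120 = 190.
Blocks that differ from the original plaintext: P1.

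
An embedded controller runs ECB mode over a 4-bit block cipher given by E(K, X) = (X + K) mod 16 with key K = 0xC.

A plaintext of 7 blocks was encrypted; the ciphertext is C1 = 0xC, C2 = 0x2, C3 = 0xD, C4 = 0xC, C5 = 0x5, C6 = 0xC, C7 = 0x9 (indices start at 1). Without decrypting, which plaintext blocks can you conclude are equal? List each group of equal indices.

P1 = P4 = P6

ECB encrypts each block independently with the same key, so equal ciphertext blocks imply equal plaintext blocks.
C1 = C4 = C6 = 0xC, so P1 = P4 = P6.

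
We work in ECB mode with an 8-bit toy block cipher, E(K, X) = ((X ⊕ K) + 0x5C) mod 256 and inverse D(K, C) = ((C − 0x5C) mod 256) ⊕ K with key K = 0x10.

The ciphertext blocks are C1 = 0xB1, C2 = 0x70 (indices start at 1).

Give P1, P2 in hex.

ECB decryption: P_i = D(K, C_i).
P1: D(K, 0xB1) = 0x45.
P2: D(K, 0x70) = 0x04.

P1 = 0x45, P2 = 0x04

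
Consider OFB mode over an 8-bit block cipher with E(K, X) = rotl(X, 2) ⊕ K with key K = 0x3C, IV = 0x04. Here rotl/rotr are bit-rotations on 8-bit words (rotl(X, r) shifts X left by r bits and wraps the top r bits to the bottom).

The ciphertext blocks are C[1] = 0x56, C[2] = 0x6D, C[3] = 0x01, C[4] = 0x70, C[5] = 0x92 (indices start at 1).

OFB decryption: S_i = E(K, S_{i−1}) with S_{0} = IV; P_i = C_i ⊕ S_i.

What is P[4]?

P[4] = 0x74

P[1]: S = E(K, 0x04) = 0x2C; 0x56 ⊕ 0x2C = 0x7A.
P[2]: S = E(K, 0x2C) = 0x8C; 0x6D ⊕ 0x8C = 0xE1.
P[3]: S = E(K, 0x8C) = 0x0E; 0x01 ⊕ 0x0E = 0x0F.
P[4]: S = E(K, 0x0E) = 0x04; 0x70 ⊕ 0x04 = 0x74.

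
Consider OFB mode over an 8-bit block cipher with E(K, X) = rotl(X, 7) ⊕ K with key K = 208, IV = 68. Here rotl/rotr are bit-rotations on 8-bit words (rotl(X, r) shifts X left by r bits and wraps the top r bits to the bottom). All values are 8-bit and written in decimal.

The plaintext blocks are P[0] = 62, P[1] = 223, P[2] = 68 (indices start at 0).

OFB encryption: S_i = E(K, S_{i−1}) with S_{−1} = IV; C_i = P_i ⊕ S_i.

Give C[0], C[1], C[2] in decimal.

C[0] = 204, C[1] = 118, C[2] = 64

C[0]: S = E(K, 68) = 242; 62 ⊕ 242 = 204.
C[1]: S = E(K, 242) = 169; 223 ⊕ 169 = 118.
C[2]: S = E(K, 169) = 4; 68 ⊕ 4 = 64.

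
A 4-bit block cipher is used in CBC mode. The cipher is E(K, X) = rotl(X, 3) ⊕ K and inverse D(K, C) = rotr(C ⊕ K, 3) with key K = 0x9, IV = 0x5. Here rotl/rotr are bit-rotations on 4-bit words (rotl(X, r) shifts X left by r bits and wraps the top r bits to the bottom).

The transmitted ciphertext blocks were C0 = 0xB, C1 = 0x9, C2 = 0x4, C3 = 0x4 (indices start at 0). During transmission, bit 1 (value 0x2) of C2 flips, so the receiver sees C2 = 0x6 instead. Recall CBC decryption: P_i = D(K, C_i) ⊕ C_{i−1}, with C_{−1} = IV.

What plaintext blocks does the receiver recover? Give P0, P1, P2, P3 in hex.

P0 = 0x1, P1 = 0xB, P2 = 0x6, P3 = 0xD

Only C2 changed, to 0x6. In CBC, a change in C_i garbles P_i and flips the same bit in P_{i+1}. Decrypting the received ciphertext:
P0: D(K, 0xB) = 0x4; 0x4 ⊕ 0x5 = 0x1.
P1: D(K, 0x9) = 0x0; 0x0 ⊕ 0xB = 0xB.
P2: D(K, 0x6) = 0xF; 0xF ⊕ 0x9 = 0x6.
P3: D(K, 0x4) = 0xB; 0xB ⊕ 0x6 = 0xD.
Blocks that differ from the original plaintext: P2, P3.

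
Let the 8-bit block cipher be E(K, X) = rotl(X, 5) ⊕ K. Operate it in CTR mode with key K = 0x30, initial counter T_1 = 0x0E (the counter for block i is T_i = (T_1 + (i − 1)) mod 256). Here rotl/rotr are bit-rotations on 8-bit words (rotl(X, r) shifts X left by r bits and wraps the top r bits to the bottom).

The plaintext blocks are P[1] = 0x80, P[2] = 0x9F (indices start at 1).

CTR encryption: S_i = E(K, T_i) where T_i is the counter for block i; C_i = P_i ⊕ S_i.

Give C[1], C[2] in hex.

C[1]: T = 0x0E, S = E(K, T) = 0xF1; 0x80 ⊕ 0xF1 = 0x71.
C[2]: T = 0x0F, S = E(K, T) = 0xD1; 0x9F ⊕ 0xD1 = 0x4E.

C[1] = 0x71, C[2] = 0x4E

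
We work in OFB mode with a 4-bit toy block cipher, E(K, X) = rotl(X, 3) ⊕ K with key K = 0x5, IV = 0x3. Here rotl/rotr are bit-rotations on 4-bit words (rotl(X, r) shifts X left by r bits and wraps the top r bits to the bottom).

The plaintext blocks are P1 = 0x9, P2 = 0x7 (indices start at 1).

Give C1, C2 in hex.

C1 = 0x5, C2 = 0x4

OFB encryption: S_i = E(K, S_{i−1}) with S_{0} = IV; C_i = P_i ⊕ S_i.
C1: S = E(K, 0x3) = 0xC; 0x9 ⊕ 0xC = 0x5.
C2: S = E(K, 0xC) = 0x3; 0x7 ⊕ 0x3 = 0x4.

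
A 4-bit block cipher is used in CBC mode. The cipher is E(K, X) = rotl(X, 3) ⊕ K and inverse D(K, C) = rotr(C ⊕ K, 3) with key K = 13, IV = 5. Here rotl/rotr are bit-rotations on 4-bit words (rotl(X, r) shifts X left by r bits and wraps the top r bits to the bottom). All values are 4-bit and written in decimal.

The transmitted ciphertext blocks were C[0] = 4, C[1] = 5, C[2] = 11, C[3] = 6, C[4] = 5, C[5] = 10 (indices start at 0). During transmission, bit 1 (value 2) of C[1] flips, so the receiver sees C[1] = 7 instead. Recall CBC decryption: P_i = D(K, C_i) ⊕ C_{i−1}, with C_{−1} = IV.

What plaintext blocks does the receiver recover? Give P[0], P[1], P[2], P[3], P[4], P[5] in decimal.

Only C[1] changed, to 7. In CBC, a change in C_i garbles P_i and flips the same bit in P_{i+1}. Decrypting the received ciphertext:
P[0]: D(K, 4) = 3; 3 ⊕ 5 = 6.
P[1]: D(K, 7) = 5; 5 ⊕ 4 = 1.
P[2]: D(K, 11) = 12; 12 ⊕ 7 = 11.
P[3]: D(K, 6) = 7; 7 ⊕ 11 = 12.
P[4]: D(K, 5) = 1; 1 ⊕ 6 = 7.
P[5]: D(K, 10) = 14; 14 ⊕ 5 = 11.
Blocks that differ from the original plaintext: P[1], P[2].

P[0] = 6, P[1] = 1, P[2] = 11, P[3] = 12, P[4] = 7, P[5] = 11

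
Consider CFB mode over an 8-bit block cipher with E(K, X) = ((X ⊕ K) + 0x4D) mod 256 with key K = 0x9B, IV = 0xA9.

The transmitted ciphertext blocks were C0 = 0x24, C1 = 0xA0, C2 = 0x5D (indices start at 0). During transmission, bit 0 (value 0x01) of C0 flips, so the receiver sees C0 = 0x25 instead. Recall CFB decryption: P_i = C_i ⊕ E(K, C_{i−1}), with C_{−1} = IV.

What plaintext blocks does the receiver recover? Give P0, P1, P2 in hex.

Only C0 changed, to 0x25. In CFB, a change in C_i flips the same bit in P_i and garbles P_{i+1}. Decrypting the received ciphertext:
P0: E(K, 0xA9) = 0x7F; 0x25 ⊕ 0x7F = 0x5A.
P1: E(K, 0x25) = 0x0B; 0xA0 ⊕ 0x0B = 0xAB.
P2: E(K, 0xA0) = 0x88; 0x5D ⊕ 0x88 = 0xD5.
Blocks that differ from the original plaintext: P0, P1.

P0 = 0x5A, P1 = 0xAB, P2 = 0xD5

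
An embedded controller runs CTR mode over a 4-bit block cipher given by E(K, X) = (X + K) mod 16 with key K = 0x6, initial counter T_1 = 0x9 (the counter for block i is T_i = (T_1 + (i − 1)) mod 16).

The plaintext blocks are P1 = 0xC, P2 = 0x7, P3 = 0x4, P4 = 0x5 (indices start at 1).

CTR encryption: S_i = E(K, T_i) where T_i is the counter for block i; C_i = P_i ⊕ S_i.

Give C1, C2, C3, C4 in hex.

C1: T = 0x9, S = E(K, T) = 0xF; 0xC ⊕ 0xF = 0x3.
C2: T = 0xA, S = E(K, T) = 0x0; 0x7 ⊕ 0x0 = 0x7.
C3: T = 0xB, S = E(K, T) = 0x1; 0x4 ⊕ 0x1 = 0x5.
C4: T = 0xC, S = E(K, T) = 0x2; 0x5 ⊕ 0x2 = 0x7.

C1 = 0x3, C2 = 0x7, C3 = 0x5, C4 = 0x7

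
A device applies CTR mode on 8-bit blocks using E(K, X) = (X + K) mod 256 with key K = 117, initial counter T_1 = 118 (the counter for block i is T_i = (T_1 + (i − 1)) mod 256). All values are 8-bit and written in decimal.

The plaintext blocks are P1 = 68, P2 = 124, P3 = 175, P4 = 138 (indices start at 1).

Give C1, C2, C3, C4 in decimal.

CTR encryption: S_i = E(K, T_i) where T_i is the counter for block i; C_i = P_i ⊕ S_i.
C1: T = 118, S = E(K, T) = 235; 68 ⊕ 235 = 175.
C2: T = 119, S = E(K, T) = 236; 124 ⊕ 236 = 144.
C3: T = 120, S = E(K, T) = 237; 175 ⊕ 237 = 66.
C4: T = 121, S = E(K, T) = 238; 138 ⊕ 238 = 100.

C1 = 175, C2 = 144, C3 = 66, C4 = 100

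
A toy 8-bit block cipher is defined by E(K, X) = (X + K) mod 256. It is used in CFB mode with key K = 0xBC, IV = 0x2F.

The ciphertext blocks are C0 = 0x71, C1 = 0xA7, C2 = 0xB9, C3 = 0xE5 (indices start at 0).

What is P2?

P2 = 0xDA

CFB decryption: P_i = C_i ⊕ E(K, C_{i−1}), with C_{−1} = IV.
P2: E(K, 0xA7) = 0x63; 0xB9 ⊕ 0x63 = 0xDA.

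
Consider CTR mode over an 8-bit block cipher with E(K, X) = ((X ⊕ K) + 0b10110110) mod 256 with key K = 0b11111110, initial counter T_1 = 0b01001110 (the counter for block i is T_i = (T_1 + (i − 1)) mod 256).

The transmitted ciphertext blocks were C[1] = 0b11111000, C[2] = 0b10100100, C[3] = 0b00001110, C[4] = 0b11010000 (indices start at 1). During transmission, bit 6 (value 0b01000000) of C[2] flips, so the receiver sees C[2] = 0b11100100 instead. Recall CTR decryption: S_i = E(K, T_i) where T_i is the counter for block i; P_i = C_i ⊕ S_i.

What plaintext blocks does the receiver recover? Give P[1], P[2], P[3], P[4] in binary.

P[1] = 0b10011110, P[2] = 0b10000011, P[3] = 0b01101010, P[4] = 0b10110101

Only C[2] changed, to 0b11100100. In CTR, a change in C_i flips the same bit in P_i only; the keystream is unaffected. Decrypting the received ciphertext:
P[1]: T = 0b01001110, S = E(K, T) = 0b01100110; 0b11111000 ⊕ 0b01100110 = 0b10011110.
P[2]: T = 0b01001111, S = E(K, T) = 0b01100111; 0b11100100 ⊕ 0b01100111 = 0b10000011.
P[3]: T = 0b01010000, S = E(K, T) = 0b01100100; 0b00001110 ⊕ 0b01100100 = 0b01101010.
P[4]: T = 0b01010001, S = E(K, T) = 0b01100101; 0b11010000 ⊕ 0b01100101 = 0b10110101.
Blocks that differ from the original plaintext: P[2].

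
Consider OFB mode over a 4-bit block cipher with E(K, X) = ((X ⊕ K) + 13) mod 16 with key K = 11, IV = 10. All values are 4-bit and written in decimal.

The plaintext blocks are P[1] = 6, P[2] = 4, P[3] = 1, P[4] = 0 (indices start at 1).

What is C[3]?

OFB encryption: S_i = E(K, S_{i−1}) with S_{0} = IV; C_i = P_i ⊕ S_i.
C[1]: S = E(K, 10) = 14; 6 ⊕ 14 = 8.
C[2]: S = E(K, 14) = 2; 4 ⊕ 2 = 6.
C[3]: S = E(K, 2) = 6; 1 ⊕ 6 = 7.

C[3] = 7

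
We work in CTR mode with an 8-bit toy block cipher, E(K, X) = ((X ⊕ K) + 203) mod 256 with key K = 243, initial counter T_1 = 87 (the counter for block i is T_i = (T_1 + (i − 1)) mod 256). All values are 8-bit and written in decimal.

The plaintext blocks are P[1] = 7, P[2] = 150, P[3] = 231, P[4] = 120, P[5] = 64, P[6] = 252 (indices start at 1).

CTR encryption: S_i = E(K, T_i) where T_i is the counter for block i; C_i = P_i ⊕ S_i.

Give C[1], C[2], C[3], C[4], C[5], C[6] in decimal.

C[1] = 104, C[2] = 224, C[3] = 146, C[4] = 12, C[5] = 51, C[6] = 134

C[1]: T = 87, S = E(K, T) = 111; 7 ⊕ 111 = 104.
C[2]: T = 88, S = E(K, T) = 118; 150 ⊕ 118 = 224.
C[3]: T = 89, S = E(K, T) = 117; 231 ⊕ 117 = 146.
C[4]: T = 90, S = E(K, T) = 116; 120 ⊕ 116 = 12.
C[5]: T = 91, S = E(K, T) = 115; 64 ⊕ 115 = 51.
C[6]: T = 92, S = E(K, T) = 122; 252 ⊕ 122 = 134.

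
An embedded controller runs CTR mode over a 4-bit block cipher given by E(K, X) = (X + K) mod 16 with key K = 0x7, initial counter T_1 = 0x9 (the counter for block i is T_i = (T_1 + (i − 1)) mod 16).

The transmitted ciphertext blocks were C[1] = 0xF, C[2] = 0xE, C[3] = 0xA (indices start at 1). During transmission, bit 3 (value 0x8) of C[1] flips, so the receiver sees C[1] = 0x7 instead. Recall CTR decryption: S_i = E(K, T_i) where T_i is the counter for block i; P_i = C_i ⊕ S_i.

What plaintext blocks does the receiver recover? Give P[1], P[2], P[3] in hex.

Only C[1] changed, to 0x7. In CTR, a change in C_i flips the same bit in P_i only; the keystream is unaffected. Decrypting the received ciphertext:
P[1]: T = 0x9, S = E(K, T) = 0x0; 0x7 ⊕ 0x0 = 0x7.
P[2]: T = 0xA, S = E(K, T) = 0x1; 0xE ⊕ 0x1 = 0xF.
P[3]: T = 0xB, S = E(K, T) = 0x2; 0xA ⊕ 0x2 = 0x8.
Blocks that differ from the original plaintext: P[1].

P[1] = 0x7, P[2] = 0xF, P[3] = 0x8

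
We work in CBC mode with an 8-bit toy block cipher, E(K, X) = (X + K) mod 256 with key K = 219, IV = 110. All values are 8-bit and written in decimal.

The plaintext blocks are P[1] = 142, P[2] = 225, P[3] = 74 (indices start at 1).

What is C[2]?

C[2] = 53

CBC encryption: C_i = E(K, P_i ⊕ C_{i−1}), with C_{0} = IV.
C[1]: P[1] ⊕ 110 = 224; E(K, 224) = 187.
C[2]: P[2] ⊕ 187 = 90; E(K, 90) = 53.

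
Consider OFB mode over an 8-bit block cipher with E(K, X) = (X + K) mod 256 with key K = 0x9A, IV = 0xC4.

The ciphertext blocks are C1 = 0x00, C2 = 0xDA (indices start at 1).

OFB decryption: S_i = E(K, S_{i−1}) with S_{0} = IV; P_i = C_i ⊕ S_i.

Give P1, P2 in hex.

P1: S = E(K, 0xC4) = 0x5E; 0x00 ⊕ 0x5E = 0x5E.
P2: S = E(K, 0x5E) = 0xF8; 0xDA ⊕ 0xF8 = 0x22.

P1 = 0x5E, P2 = 0x22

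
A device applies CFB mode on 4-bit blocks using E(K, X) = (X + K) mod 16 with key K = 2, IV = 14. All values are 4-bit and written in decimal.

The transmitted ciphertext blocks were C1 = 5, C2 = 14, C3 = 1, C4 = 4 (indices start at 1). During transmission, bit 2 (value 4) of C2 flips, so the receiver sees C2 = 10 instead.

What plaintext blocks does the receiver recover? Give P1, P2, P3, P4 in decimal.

CFB decryption: P_i = C_i ⊕ E(K, C_{i−1}), with C_{0} = IV.
Only C2 changed, to 10. In CFB, a change in C_i flips the same bit in P_i and garbles P_{i+1}. Decrypting the received ciphertext:
P1: E(K, 14) = 0; 5 ⊕ 0 = 5.
P2: E(K, 5) = 7; 10 ⊕ 7 = 13.
P3: E(K, 10) = 12; 1 ⊕ 12 = 13.
P4: E(K, 1) = 3; 4 ⊕ 3 = 7.
Blocks that differ from the original plaintext: P2, P3.

P1 = 5, P2 = 13, P3 = 13, P4 = 7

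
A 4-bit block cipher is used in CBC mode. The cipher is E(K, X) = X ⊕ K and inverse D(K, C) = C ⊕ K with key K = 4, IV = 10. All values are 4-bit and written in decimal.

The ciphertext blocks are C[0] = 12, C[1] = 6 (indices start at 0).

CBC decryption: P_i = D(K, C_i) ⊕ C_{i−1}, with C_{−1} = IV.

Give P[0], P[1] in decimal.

P[0]: D(K, 12) = 8; 8 ⊕ 10 = 2.
P[1]: D(K, 6) = 2; 2 ⊕ 12 = 14.

P[0] = 2, P[1] = 14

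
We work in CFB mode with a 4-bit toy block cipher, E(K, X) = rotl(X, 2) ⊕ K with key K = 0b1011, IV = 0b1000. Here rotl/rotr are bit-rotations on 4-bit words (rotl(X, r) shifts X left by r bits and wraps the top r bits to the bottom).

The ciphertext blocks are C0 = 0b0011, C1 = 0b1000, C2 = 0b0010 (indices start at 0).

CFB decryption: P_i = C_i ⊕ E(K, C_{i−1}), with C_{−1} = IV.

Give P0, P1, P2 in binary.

P0: E(K, 0b1000) = 0b1001; 0b0011 ⊕ 0b1001 = 0b1010.
P1: E(K, 0b0011) = 0b0111; 0b1000 ⊕ 0b0111 = 0b1111.
P2: E(K, 0b1000) = 0b1001; 0b0010 ⊕ 0b1001 = 0b1011.

P0 = 0b1010, P1 = 0b1111, P2 = 0b1011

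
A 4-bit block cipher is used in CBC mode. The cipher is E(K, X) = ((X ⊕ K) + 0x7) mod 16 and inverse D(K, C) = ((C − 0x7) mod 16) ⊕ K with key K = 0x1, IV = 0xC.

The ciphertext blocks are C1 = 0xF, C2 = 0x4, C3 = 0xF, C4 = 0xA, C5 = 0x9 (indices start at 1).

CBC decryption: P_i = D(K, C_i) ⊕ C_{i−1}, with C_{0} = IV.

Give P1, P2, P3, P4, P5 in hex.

P1 = 0x5, P2 = 0x3, P3 = 0xD, P4 = 0xD, P5 = 0x9

P1: D(K, 0xF) = 0x9; 0x9 ⊕ 0xC = 0x5.
P2: D(K, 0x4) = 0xC; 0xC ⊕ 0xF = 0x3.
P3: D(K, 0xF) = 0x9; 0x9 ⊕ 0x4 = 0xD.
P4: D(K, 0xA) = 0x2; 0x2 ⊕ 0xF = 0xD.
P5: D(K, 0x9) = 0x3; 0x3 ⊕ 0xA = 0x9.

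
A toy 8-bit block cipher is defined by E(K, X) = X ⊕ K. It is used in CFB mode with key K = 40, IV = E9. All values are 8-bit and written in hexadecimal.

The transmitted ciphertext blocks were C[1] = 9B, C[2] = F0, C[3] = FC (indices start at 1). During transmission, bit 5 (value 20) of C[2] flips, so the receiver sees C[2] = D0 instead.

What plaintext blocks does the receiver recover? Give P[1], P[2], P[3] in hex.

CFB decryption: P_i = C_i ⊕ E(K, C_{i−1}), with C_{0} = IV.
Only C[2] changed, to D0. In CFB, a change in C_i flips the same bit in P_i and garbles P_{i+1}. Decrypting the received ciphertext:
P[1]: E(K, E9) = A9; 9B ⊕ A9 = 32.
P[2]: E(K, 9B) = DB; D0 ⊕ DB = 0B.
P[3]: E(K, D0) = 90; FC ⊕ 90 = 6C.
Blocks that differ from the original plaintext: P[2], P[3].

P[1] = 32, P[2] = 0B, P[3] = 6C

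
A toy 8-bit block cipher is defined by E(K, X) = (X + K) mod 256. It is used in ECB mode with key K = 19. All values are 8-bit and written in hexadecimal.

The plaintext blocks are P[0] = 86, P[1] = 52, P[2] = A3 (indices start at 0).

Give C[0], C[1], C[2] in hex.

ECB encryption: C_i = E(K, P_i).
C[0]: E(K, 86) = 9F.
C[1]: E(K, 52) = 6B.
C[2]: E(K, A3) = BC.

C[0] = 9F, C[1] = 6B, C[2] = BC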